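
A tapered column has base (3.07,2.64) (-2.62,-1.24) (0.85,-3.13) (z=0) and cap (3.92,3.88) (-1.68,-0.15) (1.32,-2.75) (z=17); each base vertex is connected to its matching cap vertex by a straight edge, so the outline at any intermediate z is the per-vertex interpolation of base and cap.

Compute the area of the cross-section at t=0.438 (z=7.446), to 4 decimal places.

Area at t=0.438: 12.6581

Cross-section at t=0.438: each vertex is (1-t)·p0[i] + t·p1[i].
  v1: (1-0.438)·(3.07,2.64) + 0.438·(3.92,3.88) = (3.4423,3.1831)
  v2: (1-0.438)·(-2.62,-1.24) + 0.438·(-1.68,-0.15) = (-2.2083,-0.7626)
  v3: (1-0.438)·(0.85,-3.13) + 0.438·(1.32,-2.75) = (1.0559,-2.9636)
Shoelace sum Σ(x_i·y_{i+1} − x_{i+1}·y_i):
  i=1: 3.4423·-0.7626 − -2.2083·3.1831 = +4.4042 (running +4.4042)
  i=2: -2.2083·-2.9636 − 1.0559·-0.7626 = +7.3495 (running +11.7537)
  i=3: 1.0559·3.1831 − 3.4423·-2.9636 = +13.5624 (running +25.3161)
Area = |Σ|/2 = |25.3161|/2 = 12.6581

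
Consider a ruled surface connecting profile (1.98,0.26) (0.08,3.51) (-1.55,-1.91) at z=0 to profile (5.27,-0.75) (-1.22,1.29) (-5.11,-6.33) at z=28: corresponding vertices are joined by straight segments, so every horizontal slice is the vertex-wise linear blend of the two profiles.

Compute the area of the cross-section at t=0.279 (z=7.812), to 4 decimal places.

Area at t=0.279: 12.8874

Cross-section at t=0.279: each vertex is (1-t)·p0[i] + t·p1[i].
  v1: (1-0.279)·(1.98,0.26) + 0.279·(5.27,-0.75) = (2.8979,-0.0218)
  v2: (1-0.279)·(0.08,3.51) + 0.279·(-1.22,1.29) = (-0.2827,2.8906)
  v3: (1-0.279)·(-1.55,-1.91) + 0.279·(-5.11,-6.33) = (-2.5432,-3.1432)
Shoelace sum Σ(x_i·y_{i+1} − x_{i+1}·y_i):
  i=1: 2.8979·2.8906 − -0.2827·-0.0218 = +8.3706 (running +8.3706)
  i=2: -0.2827·-3.1432 − -2.5432·2.8906 = +8.2401 (running +16.6107)
  i=3: -2.5432·-0.0218 − 2.8979·-3.1432 = +9.1641 (running +25.7748)
Area = |Σ|/2 = |25.7748|/2 = 12.8874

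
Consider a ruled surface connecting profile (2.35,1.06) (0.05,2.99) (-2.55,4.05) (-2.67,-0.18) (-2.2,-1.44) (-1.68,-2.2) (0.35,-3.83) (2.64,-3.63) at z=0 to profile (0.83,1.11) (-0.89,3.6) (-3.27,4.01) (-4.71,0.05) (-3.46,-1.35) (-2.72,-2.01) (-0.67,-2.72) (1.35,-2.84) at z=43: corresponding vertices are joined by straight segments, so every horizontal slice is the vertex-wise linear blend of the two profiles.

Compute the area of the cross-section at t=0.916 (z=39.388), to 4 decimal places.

Area at t=0.916: 28.2261

Cross-section at t=0.916: each vertex is (1-t)·p0[i] + t·p1[i].
  v1: (1-0.916)·(2.35,1.06) + 0.916·(0.83,1.11) = (0.9577,1.1058)
  v2: (1-0.916)·(0.05,2.99) + 0.916·(-0.89,3.6) = (-0.8110,3.5488)
  v3: (1-0.916)·(-2.55,4.05) + 0.916·(-3.27,4.01) = (-3.2095,4.0134)
  v4: (1-0.916)·(-2.67,-0.18) + 0.916·(-4.71,0.05) = (-4.5386,0.0307)
  v5: (1-0.916)·(-2.2,-1.44) + 0.916·(-3.46,-1.35) = (-3.3542,-1.3576)
  v6: (1-0.916)·(-1.68,-2.2) + 0.916·(-2.72,-2.01) = (-2.6326,-2.0260)
  v7: (1-0.916)·(0.35,-3.83) + 0.916·(-0.67,-2.72) = (-0.5843,-2.8132)
  v8: (1-0.916)·(2.64,-3.63) + 0.916·(1.35,-2.84) = (1.4584,-2.9064)
Shoelace sum Σ(x_i·y_{i+1} − x_{i+1}·y_i):
  i=1: 0.9577·3.5488 − -0.8110·1.1058 = +4.2954 (running +4.2954)
  i=2: -0.8110·4.0134 − -3.2095·3.5488 = +8.1348 (running +12.4302)
  i=3: -3.2095·0.0307 − -4.5386·4.0134 = +18.1167 (running +30.5470)
  i=4: -4.5386·-1.3576 − -3.3542·0.0307 = +6.2644 (running +36.8114)
  i=5: -3.3542·-2.0260 − -2.6326·-1.3576 = +3.2214 (running +40.0328)
  i=6: -2.6326·-2.8132 − -0.5843·-2.0260 = +6.2224 (running +46.2552)
  i=7: -0.5843·-2.9064 − 1.4584·-2.8132 = +5.8010 (running +52.0562)
  i=8: 1.4584·1.1058 − 0.9577·-2.9064 = +4.3960 (running +56.4522)
Area = |Σ|/2 = |56.4522|/2 = 28.2261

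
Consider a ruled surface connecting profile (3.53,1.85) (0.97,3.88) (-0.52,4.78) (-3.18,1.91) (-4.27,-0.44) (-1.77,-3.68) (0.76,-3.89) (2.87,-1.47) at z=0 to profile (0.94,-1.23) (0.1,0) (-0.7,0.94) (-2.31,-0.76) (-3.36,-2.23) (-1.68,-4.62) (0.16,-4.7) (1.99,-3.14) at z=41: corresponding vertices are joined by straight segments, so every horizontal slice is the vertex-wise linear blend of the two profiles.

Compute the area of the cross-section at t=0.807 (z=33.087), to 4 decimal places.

Area at t=0.807: 21.7409

Cross-section at t=0.807: each vertex is (1-t)·p0[i] + t·p1[i].
  v1: (1-0.807)·(3.53,1.85) + 0.807·(0.94,-1.23) = (1.4399,-0.6356)
  v2: (1-0.807)·(0.97,3.88) + 0.807·(0.1,0) = (0.2679,0.7488)
  v3: (1-0.807)·(-0.52,4.78) + 0.807·(-0.7,0.94) = (-0.6653,1.6811)
  v4: (1-0.807)·(-3.18,1.91) + 0.807·(-2.31,-0.76) = (-2.4779,-0.2447)
  v5: (1-0.807)·(-4.27,-0.44) + 0.807·(-3.36,-2.23) = (-3.5356,-1.8845)
  v6: (1-0.807)·(-1.77,-3.68) + 0.807·(-1.68,-4.62) = (-1.6974,-4.4386)
  v7: (1-0.807)·(0.76,-3.89) + 0.807·(0.16,-4.7) = (0.2758,-4.5437)
  v8: (1-0.807)·(2.87,-1.47) + 0.807·(1.99,-3.14) = (2.1598,-2.8177)
Shoelace sum Σ(x_i·y_{i+1} − x_{i+1}·y_i):
  i=1: 1.4399·0.7488 − 0.2679·-0.6356 = +1.2485 (running +1.2485)
  i=2: 0.2679·1.6811 − -0.6653·0.7488 = +0.9486 (running +2.1971)
  i=3: -0.6653·-0.2447 − -2.4779·1.6811 = +4.3284 (running +6.5255)
  i=4: -2.4779·-1.8845 − -3.5356·-0.2447 = +3.8046 (running +10.3301)
  i=5: -3.5356·-4.4386 − -1.6974·-1.8845 = +12.4944 (running +22.8245)
  i=6: -1.6974·-4.5437 − 0.2758·-4.4386 = +8.9364 (running +31.7610)
  i=7: 0.2758·-2.8177 − 2.1598·-4.5437 = +9.0365 (running +40.7974)
  i=8: 2.1598·-0.6356 − 1.4399·-2.8177 = +2.6844 (running +43.4818)
Area = |Σ|/2 = |43.4818|/2 = 21.7409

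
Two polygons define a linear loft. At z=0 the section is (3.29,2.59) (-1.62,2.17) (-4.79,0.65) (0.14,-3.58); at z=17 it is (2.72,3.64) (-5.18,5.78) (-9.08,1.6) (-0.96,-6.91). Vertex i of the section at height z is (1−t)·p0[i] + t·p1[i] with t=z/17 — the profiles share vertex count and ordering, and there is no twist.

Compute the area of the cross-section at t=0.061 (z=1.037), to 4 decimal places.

Area at t=0.061: 27.4993

Cross-section at t=0.061: each vertex is (1-t)·p0[i] + t·p1[i].
  v1: (1-0.061)·(3.29,2.59) + 0.061·(2.72,3.64) = (3.2552,2.6540)
  v2: (1-0.061)·(-1.62,2.17) + 0.061·(-5.18,5.78) = (-1.8372,2.3902)
  v3: (1-0.061)·(-4.79,0.65) + 0.061·(-9.08,1.6) = (-5.0517,0.7080)
  v4: (1-0.061)·(0.14,-3.58) + 0.061·(-0.96,-6.91) = (0.0729,-3.7831)
Shoelace sum Σ(x_i·y_{i+1} − x_{i+1}·y_i):
  i=1: 3.2552·2.3902 − -1.8372·2.6540 = +12.6566 (running +12.6566)
  i=2: -1.8372·0.7080 − -5.0517·2.3902 = +10.7740 (running +23.4306)
  i=3: -5.0517·-3.7831 − 0.0729·0.7080 = +19.0596 (running +42.4902)
  i=4: 0.0729·2.6540 − 3.2552·-3.7831 = +12.5084 (running +54.9986)
Area = |Σ|/2 = |54.9986|/2 = 27.4993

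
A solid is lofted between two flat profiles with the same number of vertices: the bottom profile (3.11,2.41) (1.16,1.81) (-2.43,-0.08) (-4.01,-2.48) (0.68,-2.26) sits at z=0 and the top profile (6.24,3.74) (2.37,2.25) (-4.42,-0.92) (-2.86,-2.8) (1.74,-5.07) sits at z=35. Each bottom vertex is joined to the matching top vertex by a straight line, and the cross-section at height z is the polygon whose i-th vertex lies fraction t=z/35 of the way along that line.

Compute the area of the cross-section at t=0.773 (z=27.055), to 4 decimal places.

Area at t=0.773: 33.9103

Cross-section at t=0.773: each vertex is (1-t)·p0[i] + t·p1[i].
  v1: (1-0.773)·(3.11,2.41) + 0.773·(6.24,3.74) = (5.5295,3.4381)
  v2: (1-0.773)·(1.16,1.81) + 0.773·(2.37,2.25) = (2.0953,2.1501)
  v3: (1-0.773)·(-2.43,-0.08) + 0.773·(-4.42,-0.92) = (-3.9683,-0.7293)
  v4: (1-0.773)·(-4.01,-2.48) + 0.773·(-2.86,-2.8) = (-3.1210,-2.7274)
  v5: (1-0.773)·(0.68,-2.26) + 0.773·(1.74,-5.07) = (1.4994,-4.4321)
Shoelace sum Σ(x_i·y_{i+1} − x_{i+1}·y_i):
  i=1: 5.5295·2.1501 − 2.0953·3.4381 = +4.6851 (running +4.6851)
  i=2: 2.0953·-0.7293 − -3.9683·2.1501 = +7.0041 (running +11.6892)
  i=3: -3.9683·-2.7274 − -3.1210·-0.7293 = +8.5467 (running +20.2359)
  i=4: -3.1210·-4.4321 − 1.4994·-2.7274 = +17.9222 (running +38.1581)
  i=5: 1.4994·3.4381 − 5.5295·-4.4321 = +29.6624 (running +67.8206)
Area = |Σ|/2 = |67.8206|/2 = 33.9103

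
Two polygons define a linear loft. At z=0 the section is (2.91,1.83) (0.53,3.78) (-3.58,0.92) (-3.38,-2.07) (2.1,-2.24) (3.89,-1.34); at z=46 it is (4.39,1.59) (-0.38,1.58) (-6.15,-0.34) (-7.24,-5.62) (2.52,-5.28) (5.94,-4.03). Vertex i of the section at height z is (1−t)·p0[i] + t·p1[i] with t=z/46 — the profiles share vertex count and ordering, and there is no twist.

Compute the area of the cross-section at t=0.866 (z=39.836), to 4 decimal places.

Area at t=0.866: 68.2442

Cross-section at t=0.866: each vertex is (1-t)·p0[i] + t·p1[i].
  v1: (1-0.866)·(2.91,1.83) + 0.866·(4.39,1.59) = (4.1917,1.6222)
  v2: (1-0.866)·(0.53,3.78) + 0.866·(-0.38,1.58) = (-0.2581,1.8748)
  v3: (1-0.866)·(-3.58,0.92) + 0.866·(-6.15,-0.34) = (-5.8056,-0.1712)
  v4: (1-0.866)·(-3.38,-2.07) + 0.866·(-7.24,-5.62) = (-6.7228,-5.1443)
  v5: (1-0.866)·(2.1,-2.24) + 0.866·(2.52,-5.28) = (2.4637,-4.8726)
  v6: (1-0.866)·(3.89,-1.34) + 0.866·(5.94,-4.03) = (5.6653,-3.6695)
Shoelace sum Σ(x_i·y_{i+1} − x_{i+1}·y_i):
  i=1: 4.1917·1.8748 − -0.2581·1.6222 = +8.2772 (running +8.2772)
  i=2: -0.2581·-0.1712 − -5.8056·1.8748 = +10.9285 (running +19.2057)
  i=3: -5.8056·-5.1443 − -6.7228·-0.1712 = +28.7152 (running +47.9209)
  i=4: -6.7228·-4.8726 − 2.4637·-5.1443 = +45.4317 (running +93.3526)
  i=5: 2.4637·-3.6695 − 5.6653·-4.8726 = +18.5642 (running +111.9169)
  i=6: 5.6653·1.6222 − 4.1917·-3.6695 = +24.5716 (running +136.4884)
Area = |Σ|/2 = |136.4884|/2 = 68.2442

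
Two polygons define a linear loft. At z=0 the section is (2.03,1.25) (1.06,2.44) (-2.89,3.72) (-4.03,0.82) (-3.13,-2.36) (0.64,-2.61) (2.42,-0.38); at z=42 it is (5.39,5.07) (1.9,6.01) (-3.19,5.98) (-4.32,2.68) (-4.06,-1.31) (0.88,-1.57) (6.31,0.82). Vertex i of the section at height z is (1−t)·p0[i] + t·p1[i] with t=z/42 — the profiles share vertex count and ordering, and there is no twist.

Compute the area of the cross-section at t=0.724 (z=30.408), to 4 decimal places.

Cross-section at t=0.724: each vertex is (1-t)·p0[i] + t·p1[i].
  v1: (1-0.724)·(2.03,1.25) + 0.724·(5.39,5.07) = (4.4626,4.0157)
  v2: (1-0.724)·(1.06,2.44) + 0.724·(1.9,6.01) = (1.6682,5.0247)
  v3: (1-0.724)·(-2.89,3.72) + 0.724·(-3.19,5.98) = (-3.1072,5.3562)
  v4: (1-0.724)·(-4.03,0.82) + 0.724·(-4.32,2.68) = (-4.2400,2.1666)
  v5: (1-0.724)·(-3.13,-2.36) + 0.724·(-4.06,-1.31) = (-3.8033,-1.5998)
  v6: (1-0.724)·(0.64,-2.61) + 0.724·(0.88,-1.57) = (0.8138,-1.8570)
  v7: (1-0.724)·(2.42,-0.38) + 0.724·(6.31,0.82) = (5.2364,0.4888)
Shoelace sum Σ(x_i·y_{i+1} − x_{i+1}·y_i):
  i=1: 4.4626·5.0247 − 1.6682·4.0157 = +15.7245 (running +15.7245)
  i=2: 1.6682·5.3562 − -3.1072·5.0247 = +24.5478 (running +40.2723)
  i=3: -3.1072·2.1666 − -4.2400·5.3562 = +15.9781 (running +56.2504)
  i=4: -4.2400·-1.5998 − -3.8033·2.1666 = +15.0235 (running +71.2739)
  i=5: -3.8033·-1.8570 − 0.8138·-1.5998 = +8.3648 (running +79.6386)
  i=6: 0.8138·0.4888 − 5.2364·-1.8570 = +10.1219 (running +89.7605)
  i=7: 5.2364·4.0157 − 4.4626·0.4888 = +18.8462 (running +108.6067)
Area = |Σ|/2 = |108.6067|/2 = 54.3034

Area at t=0.724: 54.3034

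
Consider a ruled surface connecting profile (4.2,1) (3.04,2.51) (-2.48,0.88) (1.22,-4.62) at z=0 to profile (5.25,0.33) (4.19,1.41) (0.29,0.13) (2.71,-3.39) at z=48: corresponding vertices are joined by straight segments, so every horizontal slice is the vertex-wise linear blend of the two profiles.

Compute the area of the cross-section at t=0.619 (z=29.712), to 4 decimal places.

Cross-section at t=0.619: each vertex is (1-t)·p0[i] + t·p1[i].
  v1: (1-0.619)·(4.2,1) + 0.619·(5.25,0.33) = (4.8499,0.5853)
  v2: (1-0.619)·(3.04,2.51) + 0.619·(4.19,1.41) = (3.7519,1.8291)
  v3: (1-0.619)·(-2.48,0.88) + 0.619·(0.29,0.13) = (-0.7654,0.4158)
  v4: (1-0.619)·(1.22,-4.62) + 0.619·(2.71,-3.39) = (2.1423,-3.8586)
Shoelace sum Σ(x_i·y_{i+1} − x_{i+1}·y_i):
  i=1: 4.8499·1.8291 − 3.7519·0.5853 = +6.6752 (running +6.6752)
  i=2: 3.7519·0.4158 − -0.7654·1.8291 = +2.9598 (running +9.6350)
  i=3: -0.7654·-3.8586 − 2.1423·0.4158 = +2.0626 (running +11.6976)
  i=4: 2.1423·0.5853 − 4.8499·-3.8586 = +19.9680 (running +31.6656)
Area = |Σ|/2 = |31.6656|/2 = 15.8328

Area at t=0.619: 15.8328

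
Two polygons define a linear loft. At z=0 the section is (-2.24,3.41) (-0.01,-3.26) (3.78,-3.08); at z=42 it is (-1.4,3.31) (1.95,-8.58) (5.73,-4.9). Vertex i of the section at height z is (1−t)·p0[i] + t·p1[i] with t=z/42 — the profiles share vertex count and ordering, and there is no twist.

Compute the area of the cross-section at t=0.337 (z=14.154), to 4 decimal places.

Cross-section at t=0.337: each vertex is (1-t)·p0[i] + t·p1[i].
  v1: (1-0.337)·(-2.24,3.41) + 0.337·(-1.4,3.31) = (-1.9569,3.3763)
  v2: (1-0.337)·(-0.01,-3.26) + 0.337·(1.95,-8.58) = (0.6505,-5.0528)
  v3: (1-0.337)·(3.78,-3.08) + 0.337·(5.73,-4.9) = (4.4371,-3.6933)
Shoelace sum Σ(x_i·y_{i+1} − x_{i+1}·y_i):
  i=1: -1.9569·-5.0528 − 0.6505·3.3763 = +7.6917 (running +7.6917)
  i=2: 0.6505·-3.6933 − 4.4371·-5.0528 = +20.0176 (running +27.7093)
  i=3: 4.4371·3.3763 − -1.9569·-3.6933 = +7.7536 (running +35.4628)
Area = |Σ|/2 = |35.4628|/2 = 17.7314

Area at t=0.337: 17.7314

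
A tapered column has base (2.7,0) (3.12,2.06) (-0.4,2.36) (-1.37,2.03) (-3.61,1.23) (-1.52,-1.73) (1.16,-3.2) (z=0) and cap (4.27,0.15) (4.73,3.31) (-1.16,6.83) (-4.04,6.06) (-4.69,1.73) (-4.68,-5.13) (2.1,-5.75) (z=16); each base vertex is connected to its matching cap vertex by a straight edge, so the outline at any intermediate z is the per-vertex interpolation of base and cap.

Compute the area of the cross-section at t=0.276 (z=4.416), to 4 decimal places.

Cross-section at t=0.276: each vertex is (1-t)·p0[i] + t·p1[i].
  v1: (1-0.276)·(2.7,0) + 0.276·(4.27,0.15) = (3.1333,0.0414)
  v2: (1-0.276)·(3.12,2.06) + 0.276·(4.73,3.31) = (3.5644,2.4050)
  v3: (1-0.276)·(-0.4,2.36) + 0.276·(-1.16,6.83) = (-0.6098,3.5937)
  v4: (1-0.276)·(-1.37,2.03) + 0.276·(-4.04,6.06) = (-2.1069,3.1423)
  v5: (1-0.276)·(-3.61,1.23) + 0.276·(-4.69,1.73) = (-3.9081,1.3680)
  v6: (1-0.276)·(-1.52,-1.73) + 0.276·(-4.68,-5.13) = (-2.3922,-2.6684)
  v7: (1-0.276)·(1.16,-3.2) + 0.276·(2.1,-5.75) = (1.4194,-3.9038)
Shoelace sum Σ(x_i·y_{i+1} − x_{i+1}·y_i):
  i=1: 3.1333·2.4050 − 3.5644·0.0414 = +7.3881 (running +7.3881)
  i=2: 3.5644·3.5937 − -0.6098·2.4050 = +14.2758 (running +21.6639)
  i=3: -0.6098·3.1423 − -2.1069·3.5937 = +5.6556 (running +27.3195)
  i=4: -2.1069·1.3680 − -3.9081·3.1423 = +9.3980 (running +36.7175)
  i=5: -3.9081·-2.6684 − -2.3922·1.3680 = +13.7008 (running +50.4183)
  i=6: -2.3922·-3.9038 − 1.4194·-2.6684 = +13.1261 (running +63.5445)
  i=7: 1.4194·0.0414 − 3.1333·-3.9038 = +12.2906 (running +75.8351)
Area = |Σ|/2 = |75.8351|/2 = 37.9175

Area at t=0.276: 37.9175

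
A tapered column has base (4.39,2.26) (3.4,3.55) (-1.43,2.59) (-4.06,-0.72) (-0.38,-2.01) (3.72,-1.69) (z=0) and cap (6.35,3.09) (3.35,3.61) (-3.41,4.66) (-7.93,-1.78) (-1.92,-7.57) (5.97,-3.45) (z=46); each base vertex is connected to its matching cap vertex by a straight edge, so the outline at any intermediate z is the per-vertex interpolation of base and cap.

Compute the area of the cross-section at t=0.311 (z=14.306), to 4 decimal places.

Area at t=0.311: 53.1380

Cross-section at t=0.311: each vertex is (1-t)·p0[i] + t·p1[i].
  v1: (1-0.311)·(4.39,2.26) + 0.311·(6.35,3.09) = (4.9996,2.5181)
  v2: (1-0.311)·(3.4,3.55) + 0.311·(3.35,3.61) = (3.3845,3.5687)
  v3: (1-0.311)·(-1.43,2.59) + 0.311·(-3.41,4.66) = (-2.0458,3.2338)
  v4: (1-0.311)·(-4.06,-0.72) + 0.311·(-7.93,-1.78) = (-5.2636,-1.0497)
  v5: (1-0.311)·(-0.38,-2.01) + 0.311·(-1.92,-7.57) = (-0.8589,-3.7392)
  v6: (1-0.311)·(3.72,-1.69) + 0.311·(5.97,-3.45) = (4.4198,-2.2374)
Shoelace sum Σ(x_i·y_{i+1} − x_{i+1}·y_i):
  i=1: 4.9996·3.5687 − 3.3845·2.5181 = +9.3192 (running +9.3192)
  i=2: 3.3845·3.2338 − -2.0458·3.5687 = +18.2452 (running +27.5645)
  i=3: -2.0458·-1.0497 − -5.2636·3.2338 = +19.1685 (running +46.7330)
  i=4: -5.2636·-3.7392 − -0.8589·-1.0497 = +18.7797 (running +65.5128)
  i=5: -0.8589·-2.2374 − 4.4198·-3.7392 = +18.4479 (running +83.9607)
  i=6: 4.4198·2.5181 − 4.9996·-2.2374 = +22.3153 (running +106.2760)
Area = |Σ|/2 = |106.2760|/2 = 53.1380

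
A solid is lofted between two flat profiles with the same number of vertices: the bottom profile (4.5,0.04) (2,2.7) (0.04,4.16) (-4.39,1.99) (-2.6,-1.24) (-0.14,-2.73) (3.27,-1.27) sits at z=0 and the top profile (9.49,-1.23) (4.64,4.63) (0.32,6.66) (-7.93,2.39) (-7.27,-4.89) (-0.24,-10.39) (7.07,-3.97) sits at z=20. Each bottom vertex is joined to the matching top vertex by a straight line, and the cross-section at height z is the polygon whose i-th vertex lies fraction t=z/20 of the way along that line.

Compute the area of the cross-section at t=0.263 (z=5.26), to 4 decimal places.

Cross-section at t=0.263: each vertex is (1-t)·p0[i] + t·p1[i].
  v1: (1-0.263)·(4.5,0.04) + 0.263·(9.49,-1.23) = (5.8124,-0.2940)
  v2: (1-0.263)·(2,2.7) + 0.263·(4.64,4.63) = (2.6943,3.2076)
  v3: (1-0.263)·(0.04,4.16) + 0.263·(0.32,6.66) = (0.1136,4.8175)
  v4: (1-0.263)·(-4.39,1.99) + 0.263·(-7.93,2.39) = (-5.3210,2.0952)
  v5: (1-0.263)·(-2.6,-1.24) + 0.263·(-7.27,-4.89) = (-3.8282,-2.2000)
  v6: (1-0.263)·(-0.14,-2.73) + 0.263·(-0.24,-10.39) = (-0.1663,-4.7446)
  v7: (1-0.263)·(3.27,-1.27) + 0.263·(7.07,-3.97) = (4.2694,-1.9801)
Shoelace sum Σ(x_i·y_{i+1} − x_{i+1}·y_i):
  i=1: 5.8124·3.2076 − 2.6943·-0.2940 = +19.4359 (running +19.4359)
  i=2: 2.6943·4.8175 − 0.1136·3.2076 = +12.6154 (running +32.0512)
  i=3: 0.1136·2.0952 − -5.3210·4.8175 = +25.8721 (running +57.9233)
  i=4: -5.3210·-2.2000 − -3.8282·2.0952 = +19.7268 (running +77.6502)
  i=5: -3.8282·-4.7446 − -0.1663·-2.2000 = +17.7974 (running +95.4476)
  i=6: -0.1663·-1.9801 − 4.2694·-4.7446 = +20.5858 (running +116.0334)
  i=7: 4.2694·-0.2940 − 5.8124·-1.9801 = +10.2538 (running +126.2872)
Area = |Σ|/2 = |126.2872|/2 = 63.1436

Area at t=0.263: 63.1436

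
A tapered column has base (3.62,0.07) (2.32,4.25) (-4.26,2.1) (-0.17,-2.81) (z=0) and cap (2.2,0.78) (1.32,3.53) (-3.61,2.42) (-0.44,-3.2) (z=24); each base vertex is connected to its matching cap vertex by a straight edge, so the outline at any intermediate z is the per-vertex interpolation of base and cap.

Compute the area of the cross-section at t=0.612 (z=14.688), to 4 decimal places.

Cross-section at t=0.612: each vertex is (1-t)·p0[i] + t·p1[i].
  v1: (1-0.612)·(3.62,0.07) + 0.612·(2.2,0.78) = (2.7510,0.5045)
  v2: (1-0.612)·(2.32,4.25) + 0.612·(1.32,3.53) = (1.7080,3.8094)
  v3: (1-0.612)·(-4.26,2.1) + 0.612·(-3.61,2.42) = (-3.8622,2.2958)
  v4: (1-0.612)·(-0.17,-2.81) + 0.612·(-0.44,-3.2) = (-0.3352,-3.0487)
Shoelace sum Σ(x_i·y_{i+1} − x_{i+1}·y_i):
  i=1: 2.7510·3.8094 − 1.7080·0.5045 = +9.6177 (running +9.6177)
  i=2: 1.7080·2.2958 − -3.8622·3.8094 = +18.6338 (running +28.2515)
  i=3: -3.8622·-3.0487 − -0.3352·2.2958 = +12.5443 (running +40.7958)
  i=4: -0.3352·0.5045 − 2.7510·-3.0487 = +8.2177 (running +49.0134)
Area = |Σ|/2 = |49.0134|/2 = 24.5067

Area at t=0.612: 24.5067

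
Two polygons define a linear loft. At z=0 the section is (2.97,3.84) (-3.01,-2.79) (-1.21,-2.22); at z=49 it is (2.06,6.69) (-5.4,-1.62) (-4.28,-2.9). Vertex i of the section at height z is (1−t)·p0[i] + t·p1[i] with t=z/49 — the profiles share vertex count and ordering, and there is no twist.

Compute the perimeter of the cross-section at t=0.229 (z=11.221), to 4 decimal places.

Perimeter at t=0.229: 19.4002

Cross-section at t=0.229: each vertex is (1-t)·p0[i] + t·p1[i].
  v1: (1-0.229)·(2.97,3.84) + 0.229·(2.06,6.69) = (2.7616,4.4927)
  v2: (1-0.229)·(-3.01,-2.79) + 0.229·(-5.4,-1.62) = (-3.5573,-2.5221)
  v3: (1-0.229)·(-1.21,-2.22) + 0.229·(-4.28,-2.9) = (-1.9130,-2.3757)
Perimeter = Σ |v_{i+1} − v_i|:
  edge 1→2: √(-6.3189² + -7.0147²) = 9.4411 (running 9.4411)
  edge 2→3: √(1.6443² + 0.1463²) = 1.6508 (running 11.0919)
  edge 3→1: √(4.6746² + 6.8684²) = 8.3082 (running 19.4002)
Perimeter = 19.4002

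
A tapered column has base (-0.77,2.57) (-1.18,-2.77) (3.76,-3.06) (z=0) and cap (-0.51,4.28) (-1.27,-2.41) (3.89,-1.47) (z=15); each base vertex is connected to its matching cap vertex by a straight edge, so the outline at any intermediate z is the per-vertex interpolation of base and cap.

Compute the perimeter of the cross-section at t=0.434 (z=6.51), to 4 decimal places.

Perimeter at t=0.434: 18.2257

Cross-section at t=0.434: each vertex is (1-t)·p0[i] + t·p1[i].
  v1: (1-0.434)·(-0.77,2.57) + 0.434·(-0.51,4.28) = (-0.6572,3.3121)
  v2: (1-0.434)·(-1.18,-2.77) + 0.434·(-1.27,-2.41) = (-1.2191,-2.6138)
  v3: (1-0.434)·(3.76,-3.06) + 0.434·(3.89,-1.47) = (3.8164,-2.3699)
Perimeter = Σ |v_{i+1} − v_i|:
  edge 1→2: √(-0.5619² + -5.9259²) = 5.9525 (running 5.9525)
  edge 2→3: √(5.0355² + 0.2438²) = 5.0414 (running 10.9939)
  edge 3→1: √(-4.4736² + 5.6821²) = 7.2318 (running 18.2257)
Perimeter = 18.2257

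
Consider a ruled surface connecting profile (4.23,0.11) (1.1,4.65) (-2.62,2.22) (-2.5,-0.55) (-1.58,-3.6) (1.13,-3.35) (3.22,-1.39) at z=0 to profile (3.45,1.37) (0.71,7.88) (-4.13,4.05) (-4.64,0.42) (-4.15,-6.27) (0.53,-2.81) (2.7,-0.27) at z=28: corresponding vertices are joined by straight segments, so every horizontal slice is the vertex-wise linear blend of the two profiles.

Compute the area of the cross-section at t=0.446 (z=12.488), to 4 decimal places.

Cross-section at t=0.446: each vertex is (1-t)·p0[i] + t·p1[i].
  v1: (1-0.446)·(4.23,0.11) + 0.446·(3.45,1.37) = (3.8821,0.6720)
  v2: (1-0.446)·(1.1,4.65) + 0.446·(0.71,7.88) = (0.9261,6.0906)
  v3: (1-0.446)·(-2.62,2.22) + 0.446·(-4.13,4.05) = (-3.2935,3.0362)
  v4: (1-0.446)·(-2.5,-0.55) + 0.446·(-4.64,0.42) = (-3.4544,-0.1174)
  v5: (1-0.446)·(-1.58,-3.6) + 0.446·(-4.15,-6.27) = (-2.7262,-4.7908)
  v6: (1-0.446)·(1.13,-3.35) + 0.446·(0.53,-2.81) = (0.8624,-3.1092)
  v7: (1-0.446)·(3.22,-1.39) + 0.446·(2.7,-0.27) = (2.9881,-0.8905)
Shoelace sum Σ(x_i·y_{i+1} − x_{i+1}·y_i):
  i=1: 3.8821·6.0906 − 0.9261·0.6720 = +23.0221 (running +23.0221)
  i=2: 0.9261·3.0362 − -3.2935·6.0906 = +22.8708 (running +45.8929)
  i=3: -3.2935·-0.1174 − -3.4544·3.0362 = +10.8749 (running +56.7677)
  i=4: -3.4544·-4.7908 − -2.7262·-0.1174 = +16.2296 (running +72.9973)
  i=5: -2.7262·-3.1092 − 0.8624·-4.7908 = +12.6079 (running +85.6052)
  i=6: 0.8624·-0.8905 − 2.9881·-3.1092 = +8.5225 (running +94.1277)
  i=7: 2.9881·0.6720 − 3.8821·-0.8905 = +5.4648 (running +99.5925)
Area = |Σ|/2 = |99.5925|/2 = 49.7962

Area at t=0.446: 49.7962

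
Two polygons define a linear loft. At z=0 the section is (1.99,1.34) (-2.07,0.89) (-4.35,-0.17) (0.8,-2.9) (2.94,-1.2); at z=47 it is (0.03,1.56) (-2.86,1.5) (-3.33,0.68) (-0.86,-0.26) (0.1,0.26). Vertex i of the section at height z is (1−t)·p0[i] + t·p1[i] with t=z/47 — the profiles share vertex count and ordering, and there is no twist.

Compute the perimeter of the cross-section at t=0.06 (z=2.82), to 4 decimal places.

Cross-section at t=0.06: each vertex is (1-t)·p0[i] + t·p1[i].
  v1: (1-0.06)·(1.99,1.34) + 0.06·(0.03,1.56) = (1.8724,1.3532)
  v2: (1-0.06)·(-2.07,0.89) + 0.06·(-2.86,1.5) = (-2.1174,0.9266)
  v3: (1-0.06)·(-4.35,-0.17) + 0.06·(-3.33,0.68) = (-4.2888,-0.1190)
  v4: (1-0.06)·(0.8,-2.9) + 0.06·(-0.86,-0.26) = (0.7004,-2.7416)
  v5: (1-0.06)·(2.94,-1.2) + 0.06·(0.1,0.26) = (2.7696,-1.1124)
Perimeter = Σ |v_{i+1} − v_i|:
  edge 1→2: √(-3.9898² + -0.4266²) = 4.0125 (running 4.0125)
  edge 2→3: √(-2.1714² + -1.0456²) = 2.4100 (running 6.4226)
  edge 3→4: √(4.9892² + -2.6226²) = 5.6365 (running 12.0591)
  edge 4→5: √(2.0692² + 1.6292²) = 2.6336 (running 14.6927)
  edge 5→1: √(-0.8972² + 2.4656²) = 2.6238 (running 17.3164)
Perimeter = 17.3164

Perimeter at t=0.06: 17.3164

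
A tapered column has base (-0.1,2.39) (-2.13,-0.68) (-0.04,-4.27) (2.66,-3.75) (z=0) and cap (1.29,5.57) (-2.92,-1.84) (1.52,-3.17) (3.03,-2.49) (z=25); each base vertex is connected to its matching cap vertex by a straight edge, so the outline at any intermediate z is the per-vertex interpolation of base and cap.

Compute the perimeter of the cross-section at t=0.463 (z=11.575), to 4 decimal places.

Cross-section at t=0.463: each vertex is (1-t)·p0[i] + t·p1[i].
  v1: (1-0.463)·(-0.1,2.39) + 0.463·(1.29,5.57) = (0.5436,3.8623)
  v2: (1-0.463)·(-2.13,-0.68) + 0.463·(-2.92,-1.84) = (-2.4958,-1.2171)
  v3: (1-0.463)·(-0.04,-4.27) + 0.463·(1.52,-3.17) = (0.6823,-3.7607)
  v4: (1-0.463)·(2.66,-3.75) + 0.463·(3.03,-2.49) = (2.8313,-3.1666)
Perimeter = Σ |v_{i+1} − v_i|:
  edge 1→2: √(-3.0393² + -5.0794²) = 5.9193 (running 5.9193)
  edge 2→3: √(3.1780² + -2.5436²) = 4.0706 (running 9.9899)
  edge 3→4: √(2.1490² + 0.5941²) = 2.2296 (running 12.2196)
  edge 4→1: √(-2.2877² + 7.0290²) = 7.3919 (running 19.6114)
Perimeter = 19.6114

Perimeter at t=0.463: 19.6114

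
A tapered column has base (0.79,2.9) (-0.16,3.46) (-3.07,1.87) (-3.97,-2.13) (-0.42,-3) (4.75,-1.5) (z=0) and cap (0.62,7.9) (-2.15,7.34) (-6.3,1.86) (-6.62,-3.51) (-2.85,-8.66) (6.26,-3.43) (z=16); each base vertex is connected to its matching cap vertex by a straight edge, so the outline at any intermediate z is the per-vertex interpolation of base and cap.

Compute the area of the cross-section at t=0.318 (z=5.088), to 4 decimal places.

Area at t=0.318: 58.4878

Cross-section at t=0.318: each vertex is (1-t)·p0[i] + t·p1[i].
  v1: (1-0.318)·(0.79,2.9) + 0.318·(0.62,7.9) = (0.7359,4.4900)
  v2: (1-0.318)·(-0.16,3.46) + 0.318·(-2.15,7.34) = (-0.7928,4.6938)
  v3: (1-0.318)·(-3.07,1.87) + 0.318·(-6.3,1.86) = (-4.0971,1.8668)
  v4: (1-0.318)·(-3.97,-2.13) + 0.318·(-6.62,-3.51) = (-4.8127,-2.5688)
  v5: (1-0.318)·(-0.42,-3) + 0.318·(-2.85,-8.66) = (-1.1927,-4.7999)
  v6: (1-0.318)·(4.75,-1.5) + 0.318·(6.26,-3.43) = (5.2302,-2.1137)
Shoelace sum Σ(x_i·y_{i+1} − x_{i+1}·y_i):
  i=1: 0.7359·4.6938 − -0.7928·4.4900 = +7.0141 (running +7.0141)
  i=2: -0.7928·1.8668 − -4.0971·4.6938 = +17.7513 (running +24.7654)
  i=3: -4.0971·-2.5688 − -4.8127·1.8668 = +19.5093 (running +44.2748)
  i=4: -4.8127·-4.7999 − -1.1927·-2.5688 = +20.0364 (running +64.3112)
  i=5: -1.1927·-2.1137 − 5.2302·-4.7999 = +27.6254 (running +91.9366)
  i=6: 5.2302·4.4900 − 0.7359·-2.1137 = +25.0391 (running +116.9757)
Area = |Σ|/2 = |116.9757|/2 = 58.4878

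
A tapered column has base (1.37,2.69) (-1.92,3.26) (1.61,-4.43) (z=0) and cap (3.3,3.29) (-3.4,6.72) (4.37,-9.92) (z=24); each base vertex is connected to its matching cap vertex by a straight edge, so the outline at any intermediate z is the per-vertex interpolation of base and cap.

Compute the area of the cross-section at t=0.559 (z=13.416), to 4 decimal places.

Cross-section at t=0.559: each vertex is (1-t)·p0[i] + t·p1[i].
  v1: (1-0.559)·(1.37,2.69) + 0.559·(3.3,3.29) = (2.4489,3.0254)
  v2: (1-0.559)·(-1.92,3.26) + 0.559·(-3.4,6.72) = (-2.7473,5.1941)
  v3: (1-0.559)·(1.61,-4.43) + 0.559·(4.37,-9.92) = (3.1528,-7.4989)
Shoelace sum Σ(x_i·y_{i+1} − x_{i+1}·y_i):
  i=1: 2.4489·5.1941 − -2.7473·3.0254 = +21.0315 (running +21.0315)
  i=2: -2.7473·-7.4989 − 3.1528·5.1941 = +4.2256 (running +25.2571)
  i=3: 3.1528·3.0254 − 2.4489·-7.4989 = +27.9025 (running +53.1596)
Area = |Σ|/2 = |53.1596|/2 = 26.5798

Area at t=0.559: 26.5798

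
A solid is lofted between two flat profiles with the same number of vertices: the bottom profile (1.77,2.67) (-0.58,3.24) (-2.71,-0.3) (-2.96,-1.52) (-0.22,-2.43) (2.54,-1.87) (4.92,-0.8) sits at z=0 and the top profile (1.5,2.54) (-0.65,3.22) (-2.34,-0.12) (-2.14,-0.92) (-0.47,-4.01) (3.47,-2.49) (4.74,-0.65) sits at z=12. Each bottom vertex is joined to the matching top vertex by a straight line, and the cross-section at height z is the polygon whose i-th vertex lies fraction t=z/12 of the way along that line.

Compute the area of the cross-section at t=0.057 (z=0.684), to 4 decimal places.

Area at t=0.057: 27.5027

Cross-section at t=0.057: each vertex is (1-t)·p0[i] + t·p1[i].
  v1: (1-0.057)·(1.77,2.67) + 0.057·(1.5,2.54) = (1.7546,2.6626)
  v2: (1-0.057)·(-0.58,3.24) + 0.057·(-0.65,3.22) = (-0.5840,3.2389)
  v3: (1-0.057)·(-2.71,-0.3) + 0.057·(-2.34,-0.12) = (-2.6889,-0.2897)
  v4: (1-0.057)·(-2.96,-1.52) + 0.057·(-2.14,-0.92) = (-2.9133,-1.4858)
  v5: (1-0.057)·(-0.22,-2.43) + 0.057·(-0.47,-4.01) = (-0.2342,-2.5201)
  v6: (1-0.057)·(2.54,-1.87) + 0.057·(3.47,-2.49) = (2.5930,-1.9053)
  v7: (1-0.057)·(4.92,-0.8) + 0.057·(4.74,-0.65) = (4.9097,-0.7914)
Shoelace sum Σ(x_i·y_{i+1} − x_{i+1}·y_i):
  i=1: 1.7546·3.2389 − -0.5840·2.6626 = +7.2379 (running +7.2379)
  i=2: -0.5840·-0.2897 − -2.6889·3.2389 = +8.8782 (running +16.1161)
  i=3: -2.6889·-1.4858 − -2.9133·-0.2897 = +3.1511 (running +19.2672)
  i=4: -2.9133·-2.5201 − -0.2342·-1.4858 = +6.9935 (running +26.2607)
  i=5: -0.2342·-1.9053 − 2.5930·-2.5201 = +6.9809 (running +33.2416)
  i=6: 2.5930·-0.7914 − 4.9097·-1.9053 = +7.3025 (running +40.5441)
  i=7: 4.9097·2.6626 − 1.7546·-0.7914 = +14.4613 (running +55.0054)
Area = |Σ|/2 = |55.0054|/2 = 27.5027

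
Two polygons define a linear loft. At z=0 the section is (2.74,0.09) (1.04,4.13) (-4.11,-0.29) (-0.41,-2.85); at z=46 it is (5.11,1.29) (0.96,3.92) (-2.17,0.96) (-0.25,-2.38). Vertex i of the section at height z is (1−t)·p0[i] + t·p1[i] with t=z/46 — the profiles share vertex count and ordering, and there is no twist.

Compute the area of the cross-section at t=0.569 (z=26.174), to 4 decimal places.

Cross-section at t=0.569: each vertex is (1-t)·p0[i] + t·p1[i].
  v1: (1-0.569)·(2.74,0.09) + 0.569·(5.11,1.29) = (4.0885,0.7728)
  v2: (1-0.569)·(1.04,4.13) + 0.569·(0.96,3.92) = (0.9945,4.0105)
  v3: (1-0.569)·(-4.11,-0.29) + 0.569·(-2.17,0.96) = (-3.0061,0.4212)
  v4: (1-0.569)·(-0.41,-2.85) + 0.569·(-0.25,-2.38) = (-0.3190,-2.5826)
Shoelace sum Σ(x_i·y_{i+1} − x_{i+1}·y_i):
  i=1: 4.0885·4.0105 − 0.9945·0.7728 = +15.6286 (running +15.6286)
  i=2: 0.9945·0.4212 − -3.0061·4.0105 = +12.4751 (running +28.1036)
  i=3: -3.0061·-2.5826 − -0.3190·0.4212 = +7.8979 (running +36.0016)
  i=4: -0.3190·0.7728 − 4.0885·-2.5826 = +10.3124 (running +46.3140)
Area = |Σ|/2 = |46.3140|/2 = 23.1570

Area at t=0.569: 23.1570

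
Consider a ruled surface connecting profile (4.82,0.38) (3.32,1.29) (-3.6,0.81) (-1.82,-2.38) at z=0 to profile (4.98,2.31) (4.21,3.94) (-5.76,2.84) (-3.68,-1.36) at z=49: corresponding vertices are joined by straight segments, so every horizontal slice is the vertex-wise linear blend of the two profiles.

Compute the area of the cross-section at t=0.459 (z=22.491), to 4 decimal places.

Cross-section at t=0.459: each vertex is (1-t)·p0[i] + t·p1[i].
  v1: (1-0.459)·(4.82,0.38) + 0.459·(4.98,2.31) = (4.8934,1.2659)
  v2: (1-0.459)·(3.32,1.29) + 0.459·(4.21,3.94) = (3.7285,2.5063)
  v3: (1-0.459)·(-3.6,0.81) + 0.459·(-5.76,2.84) = (-4.5914,1.7418)
  v4: (1-0.459)·(-1.82,-2.38) + 0.459·(-3.68,-1.36) = (-2.6737,-1.9118)
Shoelace sum Σ(x_i·y_{i+1} − x_{i+1}·y_i):
  i=1: 4.8934·2.5063 − 3.7285·1.2659 = +7.5449 (running +7.5449)
  i=2: 3.7285·1.7418 − -4.5914·2.5063 = +18.0020 (running +25.5468)
  i=3: -4.5914·-1.9118 − -2.6737·1.7418 = +13.4350 (running +38.9819)
  i=4: -2.6737·1.2659 − 4.8934·-1.9118 = +5.9708 (running +44.9526)
Area = |Σ|/2 = |44.9526|/2 = 22.4763

Area at t=0.459: 22.4763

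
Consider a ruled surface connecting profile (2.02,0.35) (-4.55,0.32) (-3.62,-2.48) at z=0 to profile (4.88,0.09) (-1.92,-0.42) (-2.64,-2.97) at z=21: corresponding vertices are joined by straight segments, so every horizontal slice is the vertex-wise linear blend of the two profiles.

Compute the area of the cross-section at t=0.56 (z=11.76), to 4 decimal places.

Area at t=0.56: 8.9103

Cross-section at t=0.56: each vertex is (1-t)·p0[i] + t·p1[i].
  v1: (1-0.56)·(2.02,0.35) + 0.56·(4.88,0.09) = (3.6216,0.2044)
  v2: (1-0.56)·(-4.55,0.32) + 0.56·(-1.92,-0.42) = (-3.0772,-0.0944)
  v3: (1-0.56)·(-3.62,-2.48) + 0.56·(-2.64,-2.97) = (-3.0712,-2.7544)
Shoelace sum Σ(x_i·y_{i+1} − x_{i+1}·y_i):
  i=1: 3.6216·-0.0944 − -3.0772·0.2044 = +0.2871 (running +0.2871)
  i=2: -3.0772·-2.7544 − -3.0712·-0.0944 = +8.1859 (running +8.4730)
  i=3: -3.0712·0.2044 − 3.6216·-2.7544 = +9.3476 (running +17.8206)
Area = |Σ|/2 = |17.8206|/2 = 8.9103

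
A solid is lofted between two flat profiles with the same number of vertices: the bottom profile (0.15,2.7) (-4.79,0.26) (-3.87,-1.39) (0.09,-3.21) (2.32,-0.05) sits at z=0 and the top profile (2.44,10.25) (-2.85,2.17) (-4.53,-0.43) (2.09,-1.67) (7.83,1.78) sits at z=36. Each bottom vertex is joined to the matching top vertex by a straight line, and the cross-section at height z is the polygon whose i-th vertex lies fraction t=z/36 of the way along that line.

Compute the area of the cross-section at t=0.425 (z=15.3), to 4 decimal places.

Cross-section at t=0.425: each vertex is (1-t)·p0[i] + t·p1[i].
  v1: (1-0.425)·(0.15,2.7) + 0.425·(2.44,10.25) = (1.1232,5.9088)
  v2: (1-0.425)·(-4.79,0.26) + 0.425·(-2.85,2.17) = (-3.9655,1.0717)
  v3: (1-0.425)·(-3.87,-1.39) + 0.425·(-4.53,-0.43) = (-4.1505,-0.9820)
  v4: (1-0.425)·(0.09,-3.21) + 0.425·(2.09,-1.67) = (0.9400,-2.5555)
  v5: (1-0.425)·(2.32,-0.05) + 0.425·(7.83,1.78) = (4.6617,0.7277)
Shoelace sum Σ(x_i·y_{i+1} − x_{i+1}·y_i):
  i=1: 1.1232·1.0717 − -3.9655·5.9088 = +24.6350 (running +24.6350)
  i=2: -3.9655·-0.9820 − -4.1505·1.0717 = +8.3424 (running +32.9774)
  i=3: -4.1505·-2.5555 − 0.9400·-0.9820 = +11.5297 (running +44.5071)
  i=4: 0.9400·0.7277 − 4.6617·-2.5555 = +12.5972 (running +57.1043)
  i=5: 4.6617·5.9088 − 1.1232·0.7277 = +26.7277 (running +83.8320)
Area = |Σ|/2 = |83.8320|/2 = 41.9160

Area at t=0.425: 41.9160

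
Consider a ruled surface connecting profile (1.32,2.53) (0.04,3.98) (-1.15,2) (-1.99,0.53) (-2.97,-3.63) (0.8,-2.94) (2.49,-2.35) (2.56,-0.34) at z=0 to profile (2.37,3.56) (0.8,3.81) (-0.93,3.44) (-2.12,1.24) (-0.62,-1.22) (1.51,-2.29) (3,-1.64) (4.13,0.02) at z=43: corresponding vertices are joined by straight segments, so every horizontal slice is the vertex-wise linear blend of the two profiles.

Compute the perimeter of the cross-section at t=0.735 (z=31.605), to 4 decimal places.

Cross-section at t=0.735: each vertex is (1-t)·p0[i] + t·p1[i].
  v1: (1-0.735)·(1.32,2.53) + 0.735·(2.37,3.56) = (2.0918,3.2870)
  v2: (1-0.735)·(0.04,3.98) + 0.735·(0.8,3.81) = (0.5986,3.8550)
  v3: (1-0.735)·(-1.15,2) + 0.735·(-0.93,3.44) = (-0.9883,3.0584)
  v4: (1-0.735)·(-1.99,0.53) + 0.735·(-2.12,1.24) = (-2.0856,1.0518)
  v5: (1-0.735)·(-2.97,-3.63) + 0.735·(-0.62,-1.22) = (-1.2428,-1.8586)
  v6: (1-0.735)·(0.8,-2.94) + 0.735·(1.51,-2.29) = (1.3218,-2.4623)
  v7: (1-0.735)·(2.49,-2.35) + 0.735·(3,-1.64) = (2.8649,-1.8281)
  v8: (1-0.735)·(2.56,-0.34) + 0.735·(4.13,0.02) = (3.7139,-0.0754)
Perimeter = Σ |v_{i+1} − v_i|:
  edge 1→2: √(-1.4932² + 0.5680²) = 1.5975 (running 1.5975)
  edge 2→3: √(-1.5869² + -0.7967²) = 1.7756 (running 3.3732)
  edge 3→4: √(-1.0973² + -2.0065²) = 2.2870 (running 5.6601)
  edge 4→5: √(0.8428² + -2.9105²) = 3.0301 (running 8.6902)
  edge 5→6: √(2.5646² + -0.6036²) = 2.6347 (running 11.3249)
  edge 6→7: √(1.5430² + 0.6341²) = 1.6682 (running 12.9931)
  edge 7→8: √(0.8491² + 1.7528²) = 1.9476 (running 14.9407)
  edge 8→1: √(-1.6222² + 3.3624²) = 3.7333 (running 18.6740)
Perimeter = 18.6740

Perimeter at t=0.735: 18.6740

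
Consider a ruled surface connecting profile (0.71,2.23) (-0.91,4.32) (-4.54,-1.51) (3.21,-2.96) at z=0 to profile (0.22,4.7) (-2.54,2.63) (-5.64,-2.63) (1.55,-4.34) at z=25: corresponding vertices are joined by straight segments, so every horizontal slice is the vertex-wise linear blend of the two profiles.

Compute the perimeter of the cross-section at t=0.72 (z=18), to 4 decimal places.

Perimeter at t=0.72: 24.5815

Cross-section at t=0.72: each vertex is (1-t)·p0[i] + t·p1[i].
  v1: (1-0.72)·(0.71,2.23) + 0.72·(0.22,4.7) = (0.3572,4.0084)
  v2: (1-0.72)·(-0.91,4.32) + 0.72·(-2.54,2.63) = (-2.0836,3.1032)
  v3: (1-0.72)·(-4.54,-1.51) + 0.72·(-5.64,-2.63) = (-5.3320,-2.3164)
  v4: (1-0.72)·(3.21,-2.96) + 0.72·(1.55,-4.34) = (2.0148,-3.9536)
Perimeter = Σ |v_{i+1} − v_i|:
  edge 1→2: √(-2.4408² + -0.9052²) = 2.6032 (running 2.6032)
  edge 2→3: √(-3.2484² + -5.4196²) = 6.3186 (running 8.9218)
  edge 3→4: √(7.3468² + -1.6372²) = 7.5270 (running 16.4488)
  edge 4→1: √(-1.6576² + 7.9620²) = 8.1327 (running 24.5815)
Perimeter = 24.5815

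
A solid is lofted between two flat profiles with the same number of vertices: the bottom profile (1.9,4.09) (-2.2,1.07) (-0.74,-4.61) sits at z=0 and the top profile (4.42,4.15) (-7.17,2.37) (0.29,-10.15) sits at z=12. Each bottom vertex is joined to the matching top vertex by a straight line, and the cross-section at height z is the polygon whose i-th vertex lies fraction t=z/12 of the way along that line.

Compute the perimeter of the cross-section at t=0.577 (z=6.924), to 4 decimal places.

Cross-section at t=0.577: each vertex is (1-t)·p0[i] + t·p1[i].
  v1: (1-0.577)·(1.9,4.09) + 0.577·(4.42,4.15) = (3.3540,4.1246)
  v2: (1-0.577)·(-2.2,1.07) + 0.577·(-7.17,2.37) = (-5.0677,1.8201)
  v3: (1-0.577)·(-0.74,-4.61) + 0.577·(0.29,-10.15) = (-0.1457,-7.8066)
Perimeter = Σ |v_{i+1} − v_i|:
  edge 1→2: √(-8.4217² + -2.3045²) = 8.7313 (running 8.7313)
  edge 2→3: √(4.9220² + -9.6267²) = 10.8120 (running 19.5433)
  edge 3→1: √(3.4997² + 11.9312²) = 12.4339 (running 31.9772)
Perimeter = 31.9772

Perimeter at t=0.577: 31.9772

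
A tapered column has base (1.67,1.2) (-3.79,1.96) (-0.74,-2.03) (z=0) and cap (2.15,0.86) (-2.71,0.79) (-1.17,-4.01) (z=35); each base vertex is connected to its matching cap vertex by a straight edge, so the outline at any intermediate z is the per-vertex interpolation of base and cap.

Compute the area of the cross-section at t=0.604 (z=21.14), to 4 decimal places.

Area at t=0.604: 11.1402

Cross-section at t=0.604: each vertex is (1-t)·p0[i] + t·p1[i].
  v1: (1-0.604)·(1.67,1.2) + 0.604·(2.15,0.86) = (1.9599,0.9946)
  v2: (1-0.604)·(-3.79,1.96) + 0.604·(-2.71,0.79) = (-3.1377,1.2533)
  v3: (1-0.604)·(-0.74,-2.03) + 0.604·(-1.17,-4.01) = (-0.9997,-3.2259)
Shoelace sum Σ(x_i·y_{i+1} − x_{i+1}·y_i):
  i=1: 1.9599·1.2533 − -3.1377·0.9946 = +5.5773 (running +5.5773)
  i=2: -3.1377·-3.2259 − -0.9997·1.2533 = +11.3749 (running +16.9521)
  i=3: -0.9997·0.9946 − 1.9599·-3.2259 = +5.3282 (running +22.2803)
Area = |Σ|/2 = |22.2803|/2 = 11.1402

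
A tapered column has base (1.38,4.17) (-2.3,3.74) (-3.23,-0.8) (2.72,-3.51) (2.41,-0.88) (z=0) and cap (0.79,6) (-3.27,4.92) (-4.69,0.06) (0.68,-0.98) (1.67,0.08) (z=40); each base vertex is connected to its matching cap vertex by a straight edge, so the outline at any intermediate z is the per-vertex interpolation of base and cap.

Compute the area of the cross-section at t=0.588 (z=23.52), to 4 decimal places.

Area at t=0.588: 30.7637

Cross-section at t=0.588: each vertex is (1-t)·p0[i] + t·p1[i].
  v1: (1-0.588)·(1.38,4.17) + 0.588·(0.79,6) = (1.0331,5.2460)
  v2: (1-0.588)·(-2.3,3.74) + 0.588·(-3.27,4.92) = (-2.8704,4.4338)
  v3: (1-0.588)·(-3.23,-0.8) + 0.588·(-4.69,0.06) = (-4.0885,-0.2943)
  v4: (1-0.588)·(2.72,-3.51) + 0.588·(0.68,-0.98) = (1.5205,-2.0224)
  v5: (1-0.588)·(2.41,-0.88) + 0.588·(1.67,0.08) = (1.9749,-0.3155)
Shoelace sum Σ(x_i·y_{i+1} − x_{i+1}·y_i):
  i=1: 1.0331·4.4338 − -2.8704·5.2460 = +19.6385 (running +19.6385)
  i=2: -2.8704·-0.2943 − -4.0885·4.4338 = +18.9725 (running +38.6110)
  i=3: -4.0885·-2.0224 − 1.5205·-0.2943 = +8.7159 (running +47.3269)
  i=4: 1.5205·-0.3155 − 1.9749·-2.0224 = +3.5142 (running +50.8411)
  i=5: 1.9749·5.2460 − 1.0331·-0.3155 = +10.6863 (running +61.5273)
Area = |Σ|/2 = |61.5273|/2 = 30.7637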